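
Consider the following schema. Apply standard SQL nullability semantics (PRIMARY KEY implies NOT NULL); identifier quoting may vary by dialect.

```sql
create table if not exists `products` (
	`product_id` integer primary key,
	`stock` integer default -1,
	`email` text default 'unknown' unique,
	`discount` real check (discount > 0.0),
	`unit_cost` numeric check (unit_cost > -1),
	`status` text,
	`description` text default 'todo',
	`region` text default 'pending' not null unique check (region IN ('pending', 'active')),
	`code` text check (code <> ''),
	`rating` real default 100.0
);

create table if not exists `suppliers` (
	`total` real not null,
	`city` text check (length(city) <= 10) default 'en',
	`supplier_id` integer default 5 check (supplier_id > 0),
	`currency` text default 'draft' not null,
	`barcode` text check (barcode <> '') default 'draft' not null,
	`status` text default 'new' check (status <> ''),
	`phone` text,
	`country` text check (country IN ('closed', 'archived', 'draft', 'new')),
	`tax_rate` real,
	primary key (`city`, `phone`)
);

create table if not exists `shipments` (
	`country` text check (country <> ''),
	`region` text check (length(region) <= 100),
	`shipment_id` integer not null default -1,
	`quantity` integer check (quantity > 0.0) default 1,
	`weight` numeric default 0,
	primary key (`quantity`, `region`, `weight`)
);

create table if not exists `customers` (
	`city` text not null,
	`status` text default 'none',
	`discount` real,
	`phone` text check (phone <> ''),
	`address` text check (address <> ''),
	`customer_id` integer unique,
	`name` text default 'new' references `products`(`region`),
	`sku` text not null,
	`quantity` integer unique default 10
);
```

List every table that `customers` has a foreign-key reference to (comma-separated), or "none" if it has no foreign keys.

- name REFERENCES products(region).

products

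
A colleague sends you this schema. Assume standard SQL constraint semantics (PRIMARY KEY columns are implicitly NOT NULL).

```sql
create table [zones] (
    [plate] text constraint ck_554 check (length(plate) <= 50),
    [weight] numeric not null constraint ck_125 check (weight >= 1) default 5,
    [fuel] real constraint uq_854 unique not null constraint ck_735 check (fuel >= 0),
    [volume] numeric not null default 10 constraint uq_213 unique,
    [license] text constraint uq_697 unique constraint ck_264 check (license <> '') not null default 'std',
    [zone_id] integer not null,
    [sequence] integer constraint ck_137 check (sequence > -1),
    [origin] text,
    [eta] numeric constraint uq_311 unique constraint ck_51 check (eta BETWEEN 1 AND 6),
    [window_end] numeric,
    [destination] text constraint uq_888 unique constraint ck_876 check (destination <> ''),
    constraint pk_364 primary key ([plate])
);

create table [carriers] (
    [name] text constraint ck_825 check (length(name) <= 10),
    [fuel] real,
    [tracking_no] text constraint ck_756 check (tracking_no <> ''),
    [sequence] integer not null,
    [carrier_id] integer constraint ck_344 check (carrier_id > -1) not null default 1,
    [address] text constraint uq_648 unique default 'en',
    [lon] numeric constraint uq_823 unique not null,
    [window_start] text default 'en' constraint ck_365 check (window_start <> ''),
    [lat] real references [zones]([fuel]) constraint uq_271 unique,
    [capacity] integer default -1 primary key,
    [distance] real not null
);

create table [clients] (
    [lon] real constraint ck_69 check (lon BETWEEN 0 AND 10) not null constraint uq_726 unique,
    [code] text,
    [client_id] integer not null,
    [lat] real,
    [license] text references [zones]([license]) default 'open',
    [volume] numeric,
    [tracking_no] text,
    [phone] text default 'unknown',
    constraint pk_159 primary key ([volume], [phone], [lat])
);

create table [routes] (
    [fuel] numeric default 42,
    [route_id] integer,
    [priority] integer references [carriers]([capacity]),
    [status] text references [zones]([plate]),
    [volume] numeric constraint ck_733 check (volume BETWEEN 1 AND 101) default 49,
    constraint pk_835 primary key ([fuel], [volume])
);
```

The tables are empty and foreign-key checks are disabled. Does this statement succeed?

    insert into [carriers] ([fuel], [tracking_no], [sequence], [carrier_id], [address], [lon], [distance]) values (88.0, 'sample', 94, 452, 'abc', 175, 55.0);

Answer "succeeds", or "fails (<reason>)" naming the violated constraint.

succeeds

NOT NULL columns: capacity defaults to -1; carrier_id is supplied; distance is supplied; lon is supplied; sequence is supplied.
CHECK constraints: 'sample' satisfies (tracking_no <> ''); 452 satisfies (carrier_id > -1).
No constraint is violated.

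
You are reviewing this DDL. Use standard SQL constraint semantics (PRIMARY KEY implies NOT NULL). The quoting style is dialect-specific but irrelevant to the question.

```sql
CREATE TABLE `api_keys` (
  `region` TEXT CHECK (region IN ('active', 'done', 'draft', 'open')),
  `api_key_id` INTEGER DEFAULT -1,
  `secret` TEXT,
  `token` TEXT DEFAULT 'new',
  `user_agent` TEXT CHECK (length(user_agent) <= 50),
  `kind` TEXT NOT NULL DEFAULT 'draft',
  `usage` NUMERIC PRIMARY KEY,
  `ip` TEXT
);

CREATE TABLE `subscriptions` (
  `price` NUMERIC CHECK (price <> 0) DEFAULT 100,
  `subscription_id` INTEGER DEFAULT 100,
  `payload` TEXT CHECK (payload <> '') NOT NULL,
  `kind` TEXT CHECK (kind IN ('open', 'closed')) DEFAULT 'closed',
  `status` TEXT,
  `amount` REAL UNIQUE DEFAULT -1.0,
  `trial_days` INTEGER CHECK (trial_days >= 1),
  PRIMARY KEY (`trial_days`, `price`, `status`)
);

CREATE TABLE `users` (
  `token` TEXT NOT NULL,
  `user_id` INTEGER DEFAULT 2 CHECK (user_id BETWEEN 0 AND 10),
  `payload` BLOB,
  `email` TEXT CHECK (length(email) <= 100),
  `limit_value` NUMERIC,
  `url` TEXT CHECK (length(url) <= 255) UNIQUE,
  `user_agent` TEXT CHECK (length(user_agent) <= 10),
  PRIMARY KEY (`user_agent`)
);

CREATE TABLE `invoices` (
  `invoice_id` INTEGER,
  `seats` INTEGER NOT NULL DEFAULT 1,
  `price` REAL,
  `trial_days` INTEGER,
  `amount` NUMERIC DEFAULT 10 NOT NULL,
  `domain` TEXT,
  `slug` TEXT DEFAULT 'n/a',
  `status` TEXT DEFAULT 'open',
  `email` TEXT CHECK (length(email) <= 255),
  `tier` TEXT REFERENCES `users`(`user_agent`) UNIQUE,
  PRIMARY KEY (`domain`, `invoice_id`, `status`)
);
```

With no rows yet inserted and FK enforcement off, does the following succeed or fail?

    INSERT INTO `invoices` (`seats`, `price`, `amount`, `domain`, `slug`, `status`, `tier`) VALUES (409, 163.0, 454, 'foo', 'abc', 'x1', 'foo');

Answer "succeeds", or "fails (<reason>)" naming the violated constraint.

fails (NOT NULL on invoice_id)

invoice_id is omitted from the column list and has no DEFAULT, so it would receive NULL.
But invoice_id is part of the PRIMARY KEY (implied NOT NULL).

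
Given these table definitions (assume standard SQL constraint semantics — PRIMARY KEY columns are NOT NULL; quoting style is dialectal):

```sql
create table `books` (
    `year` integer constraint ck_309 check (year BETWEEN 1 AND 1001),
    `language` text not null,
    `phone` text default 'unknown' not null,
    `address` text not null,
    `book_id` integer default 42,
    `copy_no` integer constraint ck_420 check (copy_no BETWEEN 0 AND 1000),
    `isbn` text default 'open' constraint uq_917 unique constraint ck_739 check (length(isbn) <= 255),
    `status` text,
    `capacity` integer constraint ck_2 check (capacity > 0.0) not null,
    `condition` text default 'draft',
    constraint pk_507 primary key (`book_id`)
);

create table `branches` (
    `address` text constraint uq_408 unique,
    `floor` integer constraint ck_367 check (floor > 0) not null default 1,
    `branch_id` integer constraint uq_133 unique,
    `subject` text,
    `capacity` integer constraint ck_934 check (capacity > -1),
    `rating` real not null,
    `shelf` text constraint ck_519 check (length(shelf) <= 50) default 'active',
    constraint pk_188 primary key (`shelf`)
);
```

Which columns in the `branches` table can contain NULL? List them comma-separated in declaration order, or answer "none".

address, branch_id, subject, capacity

- address: UNIQUE does not imply NOT NULL → nullable.
- floor: declared NOT NULL → not nullable.
- branch_id: UNIQUE does not imply NOT NULL → nullable.
- subject: no NOT NULL constraint applies → nullable.
- capacity: CHECK does not forbid NULL (a CHECK constraint passes when its expression is NULL) → nullable.
- rating: declared NOT NULL → not nullable.
- shelf: part of the PRIMARY KEY, which implies NOT NULL → not nullable.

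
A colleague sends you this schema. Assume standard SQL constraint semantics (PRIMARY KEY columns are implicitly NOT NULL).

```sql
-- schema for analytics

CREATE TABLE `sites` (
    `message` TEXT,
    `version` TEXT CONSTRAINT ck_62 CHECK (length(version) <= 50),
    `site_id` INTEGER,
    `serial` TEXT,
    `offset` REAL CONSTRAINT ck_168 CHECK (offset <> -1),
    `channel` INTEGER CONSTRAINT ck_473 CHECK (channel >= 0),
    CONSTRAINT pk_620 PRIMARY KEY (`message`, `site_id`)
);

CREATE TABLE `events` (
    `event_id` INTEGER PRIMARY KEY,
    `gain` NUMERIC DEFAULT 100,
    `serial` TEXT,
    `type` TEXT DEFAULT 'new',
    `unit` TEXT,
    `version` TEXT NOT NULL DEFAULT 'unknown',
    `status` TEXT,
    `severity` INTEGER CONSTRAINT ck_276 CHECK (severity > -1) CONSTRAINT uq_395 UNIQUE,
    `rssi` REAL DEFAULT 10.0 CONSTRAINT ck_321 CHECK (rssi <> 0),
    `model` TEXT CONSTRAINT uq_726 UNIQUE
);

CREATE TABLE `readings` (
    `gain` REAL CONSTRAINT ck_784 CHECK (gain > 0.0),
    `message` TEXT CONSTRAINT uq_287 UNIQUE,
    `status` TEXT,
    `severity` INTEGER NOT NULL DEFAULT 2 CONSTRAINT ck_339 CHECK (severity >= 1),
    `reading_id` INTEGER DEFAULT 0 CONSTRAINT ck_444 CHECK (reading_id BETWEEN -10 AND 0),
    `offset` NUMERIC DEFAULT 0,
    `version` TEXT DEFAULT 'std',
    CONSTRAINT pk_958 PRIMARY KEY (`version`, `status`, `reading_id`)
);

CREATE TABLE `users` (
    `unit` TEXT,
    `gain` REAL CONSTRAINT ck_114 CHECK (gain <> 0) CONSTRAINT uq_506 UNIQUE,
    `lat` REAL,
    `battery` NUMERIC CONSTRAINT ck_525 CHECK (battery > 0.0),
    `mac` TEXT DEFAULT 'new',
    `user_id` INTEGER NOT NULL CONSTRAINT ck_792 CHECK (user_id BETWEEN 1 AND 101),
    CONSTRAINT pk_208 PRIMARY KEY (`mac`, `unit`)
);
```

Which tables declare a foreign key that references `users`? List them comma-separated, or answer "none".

No REFERENCES clause anywhere in the schema names users.

none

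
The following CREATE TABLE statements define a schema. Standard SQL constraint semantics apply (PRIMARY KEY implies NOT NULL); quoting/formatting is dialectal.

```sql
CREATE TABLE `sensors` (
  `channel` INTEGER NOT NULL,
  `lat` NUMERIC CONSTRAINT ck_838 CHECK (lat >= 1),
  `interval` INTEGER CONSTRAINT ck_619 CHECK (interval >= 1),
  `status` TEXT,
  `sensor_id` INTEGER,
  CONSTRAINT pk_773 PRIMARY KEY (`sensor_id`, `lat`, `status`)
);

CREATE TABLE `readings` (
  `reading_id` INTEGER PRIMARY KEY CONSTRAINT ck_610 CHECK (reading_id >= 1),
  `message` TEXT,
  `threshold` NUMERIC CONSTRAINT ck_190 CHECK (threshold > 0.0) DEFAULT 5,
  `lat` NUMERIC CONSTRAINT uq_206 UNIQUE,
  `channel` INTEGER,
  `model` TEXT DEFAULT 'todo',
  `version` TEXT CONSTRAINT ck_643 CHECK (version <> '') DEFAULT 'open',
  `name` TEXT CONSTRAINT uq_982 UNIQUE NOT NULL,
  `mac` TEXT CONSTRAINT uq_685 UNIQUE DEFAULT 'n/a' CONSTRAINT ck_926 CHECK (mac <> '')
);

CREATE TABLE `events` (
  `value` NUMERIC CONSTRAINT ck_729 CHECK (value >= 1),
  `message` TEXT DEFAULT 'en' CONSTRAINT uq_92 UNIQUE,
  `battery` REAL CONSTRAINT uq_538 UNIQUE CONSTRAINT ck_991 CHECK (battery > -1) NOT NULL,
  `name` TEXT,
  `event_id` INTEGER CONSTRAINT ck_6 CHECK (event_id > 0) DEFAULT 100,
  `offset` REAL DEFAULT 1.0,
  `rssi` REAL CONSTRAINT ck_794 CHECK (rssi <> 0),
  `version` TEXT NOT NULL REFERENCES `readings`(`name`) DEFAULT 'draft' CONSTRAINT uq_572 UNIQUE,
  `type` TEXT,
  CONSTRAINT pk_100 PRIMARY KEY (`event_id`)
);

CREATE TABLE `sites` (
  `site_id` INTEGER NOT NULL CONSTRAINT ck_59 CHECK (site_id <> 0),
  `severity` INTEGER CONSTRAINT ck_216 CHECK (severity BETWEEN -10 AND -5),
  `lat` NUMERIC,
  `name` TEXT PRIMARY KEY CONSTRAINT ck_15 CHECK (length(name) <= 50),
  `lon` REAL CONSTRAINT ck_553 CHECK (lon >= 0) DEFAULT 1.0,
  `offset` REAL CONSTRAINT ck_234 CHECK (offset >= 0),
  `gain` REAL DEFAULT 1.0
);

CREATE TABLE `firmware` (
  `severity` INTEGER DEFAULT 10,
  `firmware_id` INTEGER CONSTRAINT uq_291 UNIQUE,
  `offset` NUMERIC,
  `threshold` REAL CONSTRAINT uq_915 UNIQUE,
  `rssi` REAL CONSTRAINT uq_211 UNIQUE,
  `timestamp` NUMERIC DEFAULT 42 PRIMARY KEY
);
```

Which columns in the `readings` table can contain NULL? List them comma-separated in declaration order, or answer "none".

message, threshold, lat, channel, model, version, mac

- reading_id: part of the PRIMARY KEY, which implies NOT NULL → not nullable.
- message: no NOT NULL constraint applies → nullable.
- threshold: CHECK does not forbid NULL (a CHECK constraint passes when its expression is NULL) → nullable.
- lat: UNIQUE does not imply NOT NULL → nullable.
- channel: no NOT NULL constraint applies → nullable.
- model: DEFAULT only fills an omitted column; an explicit NULL is still allowed → nullable.
- version: CHECK does not forbid NULL (a CHECK constraint passes when its expression is NULL) → nullable.
- name: declared NOT NULL → not nullable.
- mac: CHECK does not forbid NULL (a CHECK constraint passes when its expression is NULL) → nullable.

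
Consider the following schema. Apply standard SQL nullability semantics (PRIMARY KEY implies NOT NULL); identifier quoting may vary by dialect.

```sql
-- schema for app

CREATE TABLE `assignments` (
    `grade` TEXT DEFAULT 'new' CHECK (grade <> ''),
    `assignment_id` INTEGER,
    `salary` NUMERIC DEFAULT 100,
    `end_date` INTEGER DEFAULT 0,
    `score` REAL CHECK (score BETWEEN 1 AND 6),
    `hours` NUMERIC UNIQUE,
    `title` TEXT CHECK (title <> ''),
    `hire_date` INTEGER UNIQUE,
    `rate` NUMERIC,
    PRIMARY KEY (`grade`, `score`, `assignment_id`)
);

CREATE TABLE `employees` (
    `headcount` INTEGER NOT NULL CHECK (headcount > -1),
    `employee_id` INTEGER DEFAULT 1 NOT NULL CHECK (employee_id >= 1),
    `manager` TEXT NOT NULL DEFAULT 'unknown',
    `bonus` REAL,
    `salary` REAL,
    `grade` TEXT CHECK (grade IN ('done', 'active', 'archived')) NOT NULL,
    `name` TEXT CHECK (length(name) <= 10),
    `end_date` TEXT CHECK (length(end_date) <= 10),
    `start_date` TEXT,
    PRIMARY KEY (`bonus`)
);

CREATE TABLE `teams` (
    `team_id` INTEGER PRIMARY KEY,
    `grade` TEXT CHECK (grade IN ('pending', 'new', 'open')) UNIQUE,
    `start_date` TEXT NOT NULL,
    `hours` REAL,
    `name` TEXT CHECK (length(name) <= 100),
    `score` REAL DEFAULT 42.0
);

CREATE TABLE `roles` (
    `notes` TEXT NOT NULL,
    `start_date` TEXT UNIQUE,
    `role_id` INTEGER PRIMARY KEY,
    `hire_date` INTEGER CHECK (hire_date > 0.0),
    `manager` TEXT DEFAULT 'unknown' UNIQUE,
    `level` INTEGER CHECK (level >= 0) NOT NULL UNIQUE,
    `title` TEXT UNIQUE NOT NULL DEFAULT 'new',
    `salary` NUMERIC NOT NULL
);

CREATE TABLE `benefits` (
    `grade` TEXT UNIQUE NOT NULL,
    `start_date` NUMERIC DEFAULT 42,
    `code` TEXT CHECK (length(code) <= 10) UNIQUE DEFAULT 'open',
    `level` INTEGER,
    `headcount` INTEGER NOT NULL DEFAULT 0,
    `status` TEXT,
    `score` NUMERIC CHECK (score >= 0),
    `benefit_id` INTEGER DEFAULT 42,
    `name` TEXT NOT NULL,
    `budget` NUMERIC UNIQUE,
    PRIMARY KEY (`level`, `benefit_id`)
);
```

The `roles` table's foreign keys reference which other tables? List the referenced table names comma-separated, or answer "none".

No column in roles has a REFERENCES clause.

none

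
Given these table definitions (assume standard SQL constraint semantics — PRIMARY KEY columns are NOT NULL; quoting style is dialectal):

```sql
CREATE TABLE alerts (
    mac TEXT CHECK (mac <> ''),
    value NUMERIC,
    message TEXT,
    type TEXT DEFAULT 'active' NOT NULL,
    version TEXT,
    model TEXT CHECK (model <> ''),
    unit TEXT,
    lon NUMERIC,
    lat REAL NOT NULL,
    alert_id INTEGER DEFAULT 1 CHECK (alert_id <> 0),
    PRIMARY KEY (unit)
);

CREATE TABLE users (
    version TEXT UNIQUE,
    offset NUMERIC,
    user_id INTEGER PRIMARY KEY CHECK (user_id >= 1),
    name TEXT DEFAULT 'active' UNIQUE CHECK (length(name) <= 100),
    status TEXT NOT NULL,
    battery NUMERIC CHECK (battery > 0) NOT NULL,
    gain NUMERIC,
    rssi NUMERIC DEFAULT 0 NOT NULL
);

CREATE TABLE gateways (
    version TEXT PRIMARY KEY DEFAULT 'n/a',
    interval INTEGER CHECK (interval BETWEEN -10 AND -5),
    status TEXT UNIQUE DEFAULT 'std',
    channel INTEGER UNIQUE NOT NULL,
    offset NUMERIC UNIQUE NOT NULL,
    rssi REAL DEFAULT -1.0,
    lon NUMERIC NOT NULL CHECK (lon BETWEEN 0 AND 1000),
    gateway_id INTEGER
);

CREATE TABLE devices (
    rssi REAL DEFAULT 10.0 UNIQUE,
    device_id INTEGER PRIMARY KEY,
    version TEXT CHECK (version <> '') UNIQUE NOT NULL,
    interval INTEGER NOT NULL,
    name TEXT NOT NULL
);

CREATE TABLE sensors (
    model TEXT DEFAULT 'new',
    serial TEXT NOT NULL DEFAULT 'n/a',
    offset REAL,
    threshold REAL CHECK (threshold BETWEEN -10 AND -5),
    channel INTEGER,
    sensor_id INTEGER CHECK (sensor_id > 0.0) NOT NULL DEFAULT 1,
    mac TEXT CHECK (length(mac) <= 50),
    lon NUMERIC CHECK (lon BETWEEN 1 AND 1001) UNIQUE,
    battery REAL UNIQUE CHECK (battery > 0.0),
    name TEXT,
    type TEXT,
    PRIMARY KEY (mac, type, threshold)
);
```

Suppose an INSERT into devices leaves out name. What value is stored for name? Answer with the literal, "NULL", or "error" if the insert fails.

error

name has no DEFAULT clause.
Omitting it would insert NULL, but it is declared NOT NULL, so the INSERT fails.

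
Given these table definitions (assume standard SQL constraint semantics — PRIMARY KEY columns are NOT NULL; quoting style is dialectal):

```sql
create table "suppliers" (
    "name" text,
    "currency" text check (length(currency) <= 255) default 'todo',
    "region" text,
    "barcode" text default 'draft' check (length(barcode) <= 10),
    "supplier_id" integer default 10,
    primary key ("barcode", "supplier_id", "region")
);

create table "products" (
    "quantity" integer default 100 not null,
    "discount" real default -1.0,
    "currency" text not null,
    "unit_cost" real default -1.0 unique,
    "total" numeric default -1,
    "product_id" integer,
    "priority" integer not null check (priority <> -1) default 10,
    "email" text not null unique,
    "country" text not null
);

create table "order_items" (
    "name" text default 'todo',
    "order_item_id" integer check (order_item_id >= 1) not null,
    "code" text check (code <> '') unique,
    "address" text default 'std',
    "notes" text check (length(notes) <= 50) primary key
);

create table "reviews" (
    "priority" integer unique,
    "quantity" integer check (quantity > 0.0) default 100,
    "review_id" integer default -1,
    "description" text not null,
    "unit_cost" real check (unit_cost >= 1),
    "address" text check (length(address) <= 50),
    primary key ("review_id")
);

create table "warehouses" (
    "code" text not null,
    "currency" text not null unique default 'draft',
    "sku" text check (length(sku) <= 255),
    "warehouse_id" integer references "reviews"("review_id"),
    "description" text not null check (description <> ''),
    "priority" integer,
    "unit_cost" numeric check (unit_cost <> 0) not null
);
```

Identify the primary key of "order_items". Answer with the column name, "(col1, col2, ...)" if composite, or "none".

notes

notes is declared PRIMARY KEY inline on the column.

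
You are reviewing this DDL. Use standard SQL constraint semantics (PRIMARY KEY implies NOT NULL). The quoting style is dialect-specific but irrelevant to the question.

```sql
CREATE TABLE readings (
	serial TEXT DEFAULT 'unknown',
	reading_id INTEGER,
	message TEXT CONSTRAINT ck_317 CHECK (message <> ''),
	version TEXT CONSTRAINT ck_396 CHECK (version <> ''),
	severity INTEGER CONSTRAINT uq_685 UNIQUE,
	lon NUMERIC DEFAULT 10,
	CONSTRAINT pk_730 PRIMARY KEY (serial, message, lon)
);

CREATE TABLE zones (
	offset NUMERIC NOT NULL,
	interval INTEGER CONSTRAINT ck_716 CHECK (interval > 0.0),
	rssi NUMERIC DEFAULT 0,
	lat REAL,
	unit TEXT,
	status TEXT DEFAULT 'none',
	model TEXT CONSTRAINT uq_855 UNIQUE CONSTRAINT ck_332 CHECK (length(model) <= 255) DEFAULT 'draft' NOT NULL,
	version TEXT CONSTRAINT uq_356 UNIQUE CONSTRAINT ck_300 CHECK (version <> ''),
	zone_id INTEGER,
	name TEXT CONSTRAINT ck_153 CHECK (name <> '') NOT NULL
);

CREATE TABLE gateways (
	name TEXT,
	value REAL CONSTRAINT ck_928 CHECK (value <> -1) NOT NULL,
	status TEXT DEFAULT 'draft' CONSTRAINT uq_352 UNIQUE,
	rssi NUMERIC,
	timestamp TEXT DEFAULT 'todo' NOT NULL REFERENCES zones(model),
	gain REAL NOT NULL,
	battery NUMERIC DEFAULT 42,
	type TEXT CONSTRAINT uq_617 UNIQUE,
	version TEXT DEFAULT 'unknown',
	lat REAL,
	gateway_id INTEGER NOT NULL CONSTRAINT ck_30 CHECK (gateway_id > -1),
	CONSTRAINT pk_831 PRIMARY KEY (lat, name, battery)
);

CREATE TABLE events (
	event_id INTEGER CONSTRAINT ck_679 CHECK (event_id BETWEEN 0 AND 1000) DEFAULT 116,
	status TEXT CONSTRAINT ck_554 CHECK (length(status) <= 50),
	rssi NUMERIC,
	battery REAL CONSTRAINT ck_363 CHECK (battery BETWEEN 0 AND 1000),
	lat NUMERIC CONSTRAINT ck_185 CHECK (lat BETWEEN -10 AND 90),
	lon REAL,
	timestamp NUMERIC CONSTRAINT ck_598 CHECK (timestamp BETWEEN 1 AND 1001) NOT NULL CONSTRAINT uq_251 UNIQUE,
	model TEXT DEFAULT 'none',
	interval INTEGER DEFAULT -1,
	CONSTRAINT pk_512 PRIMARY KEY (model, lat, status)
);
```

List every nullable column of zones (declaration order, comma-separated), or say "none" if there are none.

- offset: declared NOT NULL → not nullable.
- interval: CHECK does not forbid NULL (a CHECK constraint passes when its expression is NULL) → nullable.
- rssi: DEFAULT only fills an omitted column; an explicit NULL is still allowed → nullable.
- lat: no NOT NULL constraint applies → nullable.
- unit: no NOT NULL constraint applies → nullable.
- status: DEFAULT only fills an omitted column; an explicit NULL is still allowed → nullable.
- model: declared NOT NULL → not nullable.
- version: CHECK does not forbid NULL (a CHECK constraint passes when its expression is NULL) → nullable.
- zone_id: no NOT NULL constraint applies → nullable.
- name: declared NOT NULL → not nullable.

interval, rssi, lat, unit, status, version, zone_id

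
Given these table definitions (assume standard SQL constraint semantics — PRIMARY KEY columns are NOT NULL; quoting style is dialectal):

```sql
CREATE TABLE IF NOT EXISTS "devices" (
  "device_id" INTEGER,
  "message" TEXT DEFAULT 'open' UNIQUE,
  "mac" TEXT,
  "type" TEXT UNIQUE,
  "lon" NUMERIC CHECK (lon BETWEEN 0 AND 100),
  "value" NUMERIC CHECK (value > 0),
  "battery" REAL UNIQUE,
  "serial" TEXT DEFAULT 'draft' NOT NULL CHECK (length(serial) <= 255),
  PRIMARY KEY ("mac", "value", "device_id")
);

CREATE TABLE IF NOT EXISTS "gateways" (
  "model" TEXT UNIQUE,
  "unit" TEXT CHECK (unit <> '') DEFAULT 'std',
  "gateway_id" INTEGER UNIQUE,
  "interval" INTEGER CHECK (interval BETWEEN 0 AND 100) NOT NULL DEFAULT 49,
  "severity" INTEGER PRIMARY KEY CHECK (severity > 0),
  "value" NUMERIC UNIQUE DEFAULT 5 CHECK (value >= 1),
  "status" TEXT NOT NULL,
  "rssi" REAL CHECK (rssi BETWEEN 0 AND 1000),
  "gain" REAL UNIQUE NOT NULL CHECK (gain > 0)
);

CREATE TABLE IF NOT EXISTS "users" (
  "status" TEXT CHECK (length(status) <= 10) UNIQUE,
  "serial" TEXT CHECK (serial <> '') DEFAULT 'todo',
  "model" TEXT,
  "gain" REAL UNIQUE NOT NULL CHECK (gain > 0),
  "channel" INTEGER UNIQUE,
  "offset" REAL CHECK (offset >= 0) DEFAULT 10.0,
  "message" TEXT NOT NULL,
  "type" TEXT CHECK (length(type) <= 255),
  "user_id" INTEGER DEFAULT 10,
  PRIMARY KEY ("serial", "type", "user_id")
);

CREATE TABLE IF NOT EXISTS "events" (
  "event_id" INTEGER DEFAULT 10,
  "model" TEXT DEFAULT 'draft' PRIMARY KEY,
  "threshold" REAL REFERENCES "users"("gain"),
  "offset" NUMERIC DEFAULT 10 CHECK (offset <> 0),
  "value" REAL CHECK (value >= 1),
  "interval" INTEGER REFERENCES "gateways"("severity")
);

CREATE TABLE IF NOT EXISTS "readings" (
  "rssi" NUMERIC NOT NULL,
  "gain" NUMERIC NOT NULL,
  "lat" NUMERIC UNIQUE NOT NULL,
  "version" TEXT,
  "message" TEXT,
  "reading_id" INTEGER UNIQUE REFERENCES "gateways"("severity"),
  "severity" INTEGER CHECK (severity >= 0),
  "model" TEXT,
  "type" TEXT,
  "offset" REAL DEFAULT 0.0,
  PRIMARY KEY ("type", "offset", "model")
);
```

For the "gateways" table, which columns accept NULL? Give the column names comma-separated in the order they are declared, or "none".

model, unit, gateway_id, value, rssi

- model: UNIQUE does not imply NOT NULL → nullable.
- unit: CHECK does not forbid NULL (a CHECK constraint passes when its expression is NULL) → nullable.
- gateway_id: UNIQUE does not imply NOT NULL → nullable.
- interval: declared NOT NULL → not nullable.
- severity: part of the PRIMARY KEY, which implies NOT NULL → not nullable.
- value: CHECK does not forbid NULL (a CHECK constraint passes when its expression is NULL) → nullable.
- status: declared NOT NULL → not nullable.
- rssi: CHECK does not forbid NULL (a CHECK constraint passes when its expression is NULL) → nullable.
- gain: declared NOT NULL → not nullable.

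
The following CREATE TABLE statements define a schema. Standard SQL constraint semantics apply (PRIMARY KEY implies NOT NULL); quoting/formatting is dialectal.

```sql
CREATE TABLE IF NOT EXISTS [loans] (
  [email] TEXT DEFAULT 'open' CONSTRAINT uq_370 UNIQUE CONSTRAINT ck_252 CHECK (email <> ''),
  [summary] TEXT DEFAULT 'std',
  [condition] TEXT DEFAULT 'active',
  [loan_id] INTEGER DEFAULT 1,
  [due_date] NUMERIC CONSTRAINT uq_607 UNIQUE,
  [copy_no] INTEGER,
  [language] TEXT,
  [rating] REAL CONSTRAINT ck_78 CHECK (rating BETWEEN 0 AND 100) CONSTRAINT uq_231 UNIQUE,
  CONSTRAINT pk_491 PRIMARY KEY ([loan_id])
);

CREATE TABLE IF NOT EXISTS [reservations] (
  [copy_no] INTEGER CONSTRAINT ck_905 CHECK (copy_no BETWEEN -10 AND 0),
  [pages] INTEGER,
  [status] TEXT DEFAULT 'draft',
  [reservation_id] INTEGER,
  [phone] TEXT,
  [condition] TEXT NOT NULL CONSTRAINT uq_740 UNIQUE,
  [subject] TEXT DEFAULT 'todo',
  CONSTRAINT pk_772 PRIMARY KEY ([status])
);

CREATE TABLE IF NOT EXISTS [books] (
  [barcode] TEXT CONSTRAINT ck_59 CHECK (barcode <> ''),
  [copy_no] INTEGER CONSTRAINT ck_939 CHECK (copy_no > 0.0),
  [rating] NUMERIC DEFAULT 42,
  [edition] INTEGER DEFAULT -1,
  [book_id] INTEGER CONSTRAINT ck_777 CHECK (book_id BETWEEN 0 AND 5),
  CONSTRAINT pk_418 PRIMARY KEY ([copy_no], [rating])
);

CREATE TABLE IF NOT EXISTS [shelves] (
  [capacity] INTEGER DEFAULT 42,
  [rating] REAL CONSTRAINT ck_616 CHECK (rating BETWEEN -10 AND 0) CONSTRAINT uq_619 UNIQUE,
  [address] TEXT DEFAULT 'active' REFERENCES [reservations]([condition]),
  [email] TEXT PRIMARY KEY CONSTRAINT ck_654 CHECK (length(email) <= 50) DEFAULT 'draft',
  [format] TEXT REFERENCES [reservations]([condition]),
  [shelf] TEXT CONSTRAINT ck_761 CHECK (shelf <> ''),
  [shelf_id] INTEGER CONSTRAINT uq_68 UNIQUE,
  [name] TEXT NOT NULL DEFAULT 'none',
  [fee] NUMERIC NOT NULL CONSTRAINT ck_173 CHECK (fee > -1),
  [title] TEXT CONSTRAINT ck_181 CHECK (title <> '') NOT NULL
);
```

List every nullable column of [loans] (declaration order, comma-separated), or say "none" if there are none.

email, summary, condition, due_date, copy_no, language, rating

- email: CHECK does not forbid NULL (a CHECK constraint passes when its expression is NULL) → nullable.
- summary: DEFAULT only fills an omitted column; an explicit NULL is still allowed → nullable.
- condition: DEFAULT only fills an omitted column; an explicit NULL is still allowed → nullable.
- loan_id: part of the PRIMARY KEY, which implies NOT NULL → not nullable.
- due_date: UNIQUE does not imply NOT NULL → nullable.
- copy_no: no NOT NULL constraint applies → nullable.
- language: no NOT NULL constraint applies → nullable.
- rating: CHECK does not forbid NULL (a CHECK constraint passes when its expression is NULL) → nullable.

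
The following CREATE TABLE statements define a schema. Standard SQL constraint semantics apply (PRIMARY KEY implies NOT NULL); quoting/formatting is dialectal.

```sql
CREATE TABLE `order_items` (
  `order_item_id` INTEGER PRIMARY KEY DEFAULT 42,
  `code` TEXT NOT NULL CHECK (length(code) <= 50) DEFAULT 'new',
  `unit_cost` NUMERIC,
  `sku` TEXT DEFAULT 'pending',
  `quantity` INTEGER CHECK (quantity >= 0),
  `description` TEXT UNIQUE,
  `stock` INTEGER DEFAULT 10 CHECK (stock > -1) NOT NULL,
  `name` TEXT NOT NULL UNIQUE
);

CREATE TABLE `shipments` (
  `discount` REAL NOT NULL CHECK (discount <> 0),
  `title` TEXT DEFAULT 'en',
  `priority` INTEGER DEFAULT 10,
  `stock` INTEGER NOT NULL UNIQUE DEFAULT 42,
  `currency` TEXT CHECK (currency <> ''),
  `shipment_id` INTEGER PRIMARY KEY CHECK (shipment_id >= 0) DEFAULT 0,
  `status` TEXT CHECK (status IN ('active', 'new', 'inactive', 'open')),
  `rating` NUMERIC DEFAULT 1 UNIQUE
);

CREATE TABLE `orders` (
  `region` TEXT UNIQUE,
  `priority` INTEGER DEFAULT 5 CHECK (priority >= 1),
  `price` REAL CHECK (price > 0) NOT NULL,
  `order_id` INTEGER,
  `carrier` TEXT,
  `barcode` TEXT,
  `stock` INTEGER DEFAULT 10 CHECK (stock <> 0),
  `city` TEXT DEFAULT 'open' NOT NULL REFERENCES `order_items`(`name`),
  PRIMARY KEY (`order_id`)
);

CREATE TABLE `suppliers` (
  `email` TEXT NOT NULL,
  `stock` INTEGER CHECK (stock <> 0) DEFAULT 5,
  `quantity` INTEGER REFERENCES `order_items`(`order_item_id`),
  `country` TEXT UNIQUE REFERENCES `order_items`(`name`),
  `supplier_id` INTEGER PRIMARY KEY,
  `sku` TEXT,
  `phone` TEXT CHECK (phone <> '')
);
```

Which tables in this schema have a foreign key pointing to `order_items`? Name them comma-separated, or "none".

- orders.city references order_items(name).
- suppliers.quantity references order_items(order_item_id).
- suppliers.country references order_items(name).

orders, suppliers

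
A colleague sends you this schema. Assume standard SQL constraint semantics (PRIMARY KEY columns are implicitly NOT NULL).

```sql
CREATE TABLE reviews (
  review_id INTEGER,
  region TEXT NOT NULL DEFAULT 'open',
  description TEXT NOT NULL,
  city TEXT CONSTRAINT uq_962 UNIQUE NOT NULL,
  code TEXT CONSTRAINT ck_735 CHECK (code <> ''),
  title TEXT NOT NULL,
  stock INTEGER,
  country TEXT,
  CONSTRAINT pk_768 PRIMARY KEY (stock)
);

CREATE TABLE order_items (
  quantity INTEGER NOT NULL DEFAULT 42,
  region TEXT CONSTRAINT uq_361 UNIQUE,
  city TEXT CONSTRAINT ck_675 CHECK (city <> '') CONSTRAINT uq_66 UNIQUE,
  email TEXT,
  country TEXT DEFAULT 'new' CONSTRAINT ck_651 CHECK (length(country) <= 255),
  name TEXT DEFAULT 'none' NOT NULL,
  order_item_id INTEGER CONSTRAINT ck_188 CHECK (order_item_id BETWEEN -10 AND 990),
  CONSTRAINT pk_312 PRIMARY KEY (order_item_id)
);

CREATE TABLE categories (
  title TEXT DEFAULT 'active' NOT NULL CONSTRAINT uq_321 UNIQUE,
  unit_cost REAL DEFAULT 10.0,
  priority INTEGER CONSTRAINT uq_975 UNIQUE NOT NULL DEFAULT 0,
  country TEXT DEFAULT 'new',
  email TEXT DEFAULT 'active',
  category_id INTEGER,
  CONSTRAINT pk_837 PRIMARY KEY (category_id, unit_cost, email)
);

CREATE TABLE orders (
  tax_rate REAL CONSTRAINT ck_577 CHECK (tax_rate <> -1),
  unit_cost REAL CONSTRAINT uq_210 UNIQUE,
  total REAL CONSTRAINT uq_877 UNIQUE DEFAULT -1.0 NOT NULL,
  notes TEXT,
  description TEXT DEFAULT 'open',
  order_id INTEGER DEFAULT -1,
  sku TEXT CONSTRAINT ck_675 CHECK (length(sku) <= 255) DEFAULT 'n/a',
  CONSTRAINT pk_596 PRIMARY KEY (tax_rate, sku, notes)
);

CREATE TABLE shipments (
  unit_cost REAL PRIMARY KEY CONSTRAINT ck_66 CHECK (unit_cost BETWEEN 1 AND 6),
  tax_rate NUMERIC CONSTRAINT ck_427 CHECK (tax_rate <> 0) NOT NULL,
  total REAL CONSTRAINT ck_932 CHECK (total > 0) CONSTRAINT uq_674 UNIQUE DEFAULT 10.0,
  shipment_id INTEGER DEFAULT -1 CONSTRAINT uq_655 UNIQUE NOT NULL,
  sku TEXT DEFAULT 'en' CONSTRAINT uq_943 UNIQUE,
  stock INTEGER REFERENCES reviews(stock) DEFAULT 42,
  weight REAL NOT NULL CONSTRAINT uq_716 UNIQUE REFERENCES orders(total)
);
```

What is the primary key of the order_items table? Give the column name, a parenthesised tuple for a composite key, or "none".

order_item_id

order_item_id is declared PRIMARY KEY as a table-level PRIMARY KEY clause.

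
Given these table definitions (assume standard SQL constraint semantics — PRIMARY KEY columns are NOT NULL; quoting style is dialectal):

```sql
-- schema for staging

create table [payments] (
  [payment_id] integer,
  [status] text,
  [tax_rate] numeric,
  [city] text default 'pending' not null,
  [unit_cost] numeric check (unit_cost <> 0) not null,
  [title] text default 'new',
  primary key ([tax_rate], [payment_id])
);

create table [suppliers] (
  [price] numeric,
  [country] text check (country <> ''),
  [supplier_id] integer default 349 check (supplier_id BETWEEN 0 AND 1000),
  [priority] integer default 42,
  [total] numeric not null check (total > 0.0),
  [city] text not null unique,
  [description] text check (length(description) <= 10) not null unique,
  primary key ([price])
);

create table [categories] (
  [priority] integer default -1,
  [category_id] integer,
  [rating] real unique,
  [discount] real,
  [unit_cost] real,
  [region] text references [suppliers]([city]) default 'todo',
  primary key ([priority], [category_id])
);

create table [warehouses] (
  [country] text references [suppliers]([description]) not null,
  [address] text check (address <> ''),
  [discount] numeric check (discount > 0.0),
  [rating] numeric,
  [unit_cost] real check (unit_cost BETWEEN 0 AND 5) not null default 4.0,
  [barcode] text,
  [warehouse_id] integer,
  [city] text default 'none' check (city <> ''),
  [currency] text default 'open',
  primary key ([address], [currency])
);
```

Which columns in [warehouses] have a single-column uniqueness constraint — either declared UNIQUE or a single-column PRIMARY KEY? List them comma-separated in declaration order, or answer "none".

none

- country: no UNIQUE or single-column PK constraint.
- address: part of a composite PRIMARY KEY — only the tuple is unique, not this column on its own.
- discount: no UNIQUE or single-column PK constraint.
- rating: no UNIQUE or single-column PK constraint.
- unit_cost: no UNIQUE or single-column PK constraint.
- barcode: no UNIQUE or single-column PK constraint.
- warehouse_id: no UNIQUE or single-column PK constraint.
- city: no UNIQUE or single-column PK constraint.
- currency: part of a composite PRIMARY KEY — only the tuple is unique, not this column on its own.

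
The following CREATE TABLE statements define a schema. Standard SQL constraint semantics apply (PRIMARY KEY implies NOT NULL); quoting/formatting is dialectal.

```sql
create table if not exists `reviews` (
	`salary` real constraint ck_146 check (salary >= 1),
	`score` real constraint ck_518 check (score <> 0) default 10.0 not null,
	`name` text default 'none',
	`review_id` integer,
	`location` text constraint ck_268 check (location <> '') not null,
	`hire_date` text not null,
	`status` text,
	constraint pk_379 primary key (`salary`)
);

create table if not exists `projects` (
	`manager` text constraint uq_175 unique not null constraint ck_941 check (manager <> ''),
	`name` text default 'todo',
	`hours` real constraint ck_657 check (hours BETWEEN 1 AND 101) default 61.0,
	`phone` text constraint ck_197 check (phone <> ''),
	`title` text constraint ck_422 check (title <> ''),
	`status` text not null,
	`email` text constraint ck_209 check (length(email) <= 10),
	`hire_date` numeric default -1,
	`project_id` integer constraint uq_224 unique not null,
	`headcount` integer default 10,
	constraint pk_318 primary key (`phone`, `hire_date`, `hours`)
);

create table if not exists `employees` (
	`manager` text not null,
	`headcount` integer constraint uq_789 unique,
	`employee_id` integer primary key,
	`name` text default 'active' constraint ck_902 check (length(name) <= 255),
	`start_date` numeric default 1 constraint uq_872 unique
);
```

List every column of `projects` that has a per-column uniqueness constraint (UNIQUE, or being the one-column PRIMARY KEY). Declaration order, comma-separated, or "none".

- manager: declared UNIQUE → unique.
- name: no UNIQUE or single-column PK constraint.
- hours: part of a composite PRIMARY KEY — only the tuple is unique, not this column on its own.
- phone: part of a composite PRIMARY KEY — only the tuple is unique, not this column on its own.
- title: no UNIQUE or single-column PK constraint.
- status: no UNIQUE or single-column PK constraint.
- email: no UNIQUE or single-column PK constraint.
- hire_date: part of a composite PRIMARY KEY — only the tuple is unique, not this column on its own.
- project_id: declared UNIQUE → unique.
- headcount: no UNIQUE or single-column PK constraint.

manager, project_id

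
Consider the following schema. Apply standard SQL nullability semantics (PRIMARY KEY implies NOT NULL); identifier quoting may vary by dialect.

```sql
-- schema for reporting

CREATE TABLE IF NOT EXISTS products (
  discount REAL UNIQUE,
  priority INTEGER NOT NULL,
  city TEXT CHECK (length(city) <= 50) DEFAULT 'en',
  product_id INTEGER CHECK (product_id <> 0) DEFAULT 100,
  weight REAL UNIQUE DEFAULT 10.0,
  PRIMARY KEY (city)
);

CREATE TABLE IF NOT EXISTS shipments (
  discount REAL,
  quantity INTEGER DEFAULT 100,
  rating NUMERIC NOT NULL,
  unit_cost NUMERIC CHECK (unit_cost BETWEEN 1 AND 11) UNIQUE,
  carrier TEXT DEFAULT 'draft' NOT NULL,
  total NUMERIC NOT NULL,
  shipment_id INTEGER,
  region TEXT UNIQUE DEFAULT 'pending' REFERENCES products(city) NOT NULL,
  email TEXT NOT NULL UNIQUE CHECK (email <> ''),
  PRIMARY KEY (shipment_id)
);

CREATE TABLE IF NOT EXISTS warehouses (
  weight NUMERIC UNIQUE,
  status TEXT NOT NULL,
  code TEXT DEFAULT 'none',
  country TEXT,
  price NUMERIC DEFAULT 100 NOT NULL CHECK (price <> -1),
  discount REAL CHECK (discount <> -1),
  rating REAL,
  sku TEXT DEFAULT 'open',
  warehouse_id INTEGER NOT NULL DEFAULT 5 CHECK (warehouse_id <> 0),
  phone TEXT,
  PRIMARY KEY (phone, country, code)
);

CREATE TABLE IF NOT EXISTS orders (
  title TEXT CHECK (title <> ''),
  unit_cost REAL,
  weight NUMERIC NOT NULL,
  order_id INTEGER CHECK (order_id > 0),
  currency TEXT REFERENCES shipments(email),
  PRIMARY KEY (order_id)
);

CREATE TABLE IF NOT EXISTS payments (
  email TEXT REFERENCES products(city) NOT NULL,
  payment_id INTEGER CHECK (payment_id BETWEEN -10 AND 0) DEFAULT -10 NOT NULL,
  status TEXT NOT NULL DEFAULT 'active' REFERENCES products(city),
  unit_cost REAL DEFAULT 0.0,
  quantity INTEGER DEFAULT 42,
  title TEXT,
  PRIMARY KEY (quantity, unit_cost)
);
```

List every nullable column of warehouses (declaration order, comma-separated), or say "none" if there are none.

weight, discount, rating, sku

- weight: UNIQUE does not imply NOT NULL → nullable.
- status: declared NOT NULL → not nullable.
- code: part of the PRIMARY KEY, which implies NOT NULL → not nullable.
- country: part of the PRIMARY KEY, which implies NOT NULL → not nullable.
- price: declared NOT NULL → not nullable.
- discount: CHECK does not forbid NULL (a CHECK constraint passes when its expression is NULL) → nullable.
- rating: no NOT NULL constraint applies → nullable.
- sku: DEFAULT only fills an omitted column; an explicit NULL is still allowed → nullable.
- warehouse_id: declared NOT NULL → not nullable.
- phone: part of the PRIMARY KEY, which implies NOT NULL → not nullable.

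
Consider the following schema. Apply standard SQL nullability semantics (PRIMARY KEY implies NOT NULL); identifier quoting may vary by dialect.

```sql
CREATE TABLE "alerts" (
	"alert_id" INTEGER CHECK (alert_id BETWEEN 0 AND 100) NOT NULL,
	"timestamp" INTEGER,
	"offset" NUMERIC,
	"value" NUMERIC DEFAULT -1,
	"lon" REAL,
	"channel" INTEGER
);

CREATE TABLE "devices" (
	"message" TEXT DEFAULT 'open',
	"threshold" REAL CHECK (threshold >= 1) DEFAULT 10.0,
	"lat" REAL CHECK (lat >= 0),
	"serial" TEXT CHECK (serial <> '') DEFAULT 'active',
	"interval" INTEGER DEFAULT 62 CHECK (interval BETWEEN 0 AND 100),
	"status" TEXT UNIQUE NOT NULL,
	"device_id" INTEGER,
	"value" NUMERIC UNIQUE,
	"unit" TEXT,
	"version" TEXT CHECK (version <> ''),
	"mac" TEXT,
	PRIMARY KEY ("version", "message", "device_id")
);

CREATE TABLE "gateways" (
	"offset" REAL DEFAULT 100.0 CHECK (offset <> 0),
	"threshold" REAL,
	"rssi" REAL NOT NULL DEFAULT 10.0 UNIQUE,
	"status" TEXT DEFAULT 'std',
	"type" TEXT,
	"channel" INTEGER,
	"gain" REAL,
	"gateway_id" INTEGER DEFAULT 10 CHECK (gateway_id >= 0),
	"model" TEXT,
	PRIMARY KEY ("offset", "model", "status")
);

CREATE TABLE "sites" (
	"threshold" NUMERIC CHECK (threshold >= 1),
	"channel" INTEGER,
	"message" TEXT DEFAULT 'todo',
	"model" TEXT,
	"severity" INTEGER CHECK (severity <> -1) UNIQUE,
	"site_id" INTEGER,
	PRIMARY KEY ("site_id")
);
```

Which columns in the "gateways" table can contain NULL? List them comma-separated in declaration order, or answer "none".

- offset: part of the PRIMARY KEY, which implies NOT NULL → not nullable.
- threshold: no NOT NULL constraint applies → nullable.
- rssi: declared NOT NULL → not nullable.
- status: part of the PRIMARY KEY, which implies NOT NULL → not nullable.
- type: no NOT NULL constraint applies → nullable.
- channel: no NOT NULL constraint applies → nullable.
- gain: no NOT NULL constraint applies → nullable.
- gateway_id: CHECK does not forbid NULL (a CHECK constraint passes when its expression is NULL) → nullable.
- model: part of the PRIMARY KEY, which implies NOT NULL → not nullable.

threshold, type, channel, gain, gateway_id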